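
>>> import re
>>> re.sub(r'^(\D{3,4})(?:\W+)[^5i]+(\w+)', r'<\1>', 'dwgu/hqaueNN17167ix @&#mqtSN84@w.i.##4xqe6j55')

'<dwgu> @&#mqtSN84@w.i.##4xqe6j55'

The pattern matches anchored at the start of the string; then 3 to 4 of a non-digit (captured); then one or more of a non-word character (non-capturing group); then one or more of any character except [5i]; then one or more of a word character (captured).
Matches: at [0:19] → 'dwgu/hqaueNN17167ix'.
The replacement refers to a captured group, so each match is rewritten using its own captured text.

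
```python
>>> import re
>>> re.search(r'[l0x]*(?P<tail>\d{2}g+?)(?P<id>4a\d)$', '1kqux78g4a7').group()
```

'x78g4a7'

The pattern matches zero or more of one of [l0x]; then exactly 2 of a digit, then one or more of the literal 'g' (lazy) (captured as 'tail'); then the literal '4a', then a digit (captured as 'id'); then anchored at the end.
`search` walks the string left to right and returns the first match it finds.
The match spans [4:11] → 'x78g4a7'.
Captured: group 1 = '78g', group 2 = '4a7'.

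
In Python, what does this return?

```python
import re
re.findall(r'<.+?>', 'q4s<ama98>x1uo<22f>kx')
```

['<ama98>', '<22f>']

The `?` after the quantifier makes it lazy — it takes as little as possible before letting the rest of the pattern try.
Matches: at [3:10] → '<ama98>'; at [14:19] → '<22f>'.
Since nothing is captured, `findall` lists the 2 matched substrings directly.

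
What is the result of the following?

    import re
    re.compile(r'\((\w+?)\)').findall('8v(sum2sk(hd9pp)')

['hd9pp']

`findall` collects group 1 from the one match (1 total).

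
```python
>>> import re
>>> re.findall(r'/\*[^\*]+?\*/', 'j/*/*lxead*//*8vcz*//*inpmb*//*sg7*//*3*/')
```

['/*lxead*/', '/*8vcz*/', '/*inpmb*/', '/*sg7*/', '/*3*/']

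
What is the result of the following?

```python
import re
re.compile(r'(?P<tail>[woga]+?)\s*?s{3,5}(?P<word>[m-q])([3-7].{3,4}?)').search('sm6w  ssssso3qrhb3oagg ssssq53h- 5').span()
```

With the lazy modifier that quantifier settles for the fewest repetitions that let the rest of the pattern succeed (the atoms after it are unaffected and can still be greedy).
The match spans [3:16] → 'w  ssssso3qrh'.

(3, 16)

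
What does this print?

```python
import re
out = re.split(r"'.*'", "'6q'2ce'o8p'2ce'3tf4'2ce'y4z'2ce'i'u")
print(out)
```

Matches to split on: at [0:35] → "'6q'2ce'o8p'2ce'3tf4'2ce'y4z'2ce'i'".
Each match becomes a cut point; 2 segments remain.

['', 'u']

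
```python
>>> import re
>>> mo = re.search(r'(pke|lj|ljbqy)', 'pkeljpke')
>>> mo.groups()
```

The match spans [0:3] → 'pke'.
Captured: group 1 = 'pke'.

('pke',)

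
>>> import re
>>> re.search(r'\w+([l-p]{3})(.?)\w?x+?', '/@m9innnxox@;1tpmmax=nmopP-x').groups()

('nnn', 'x')

The match spans [2:11] → 'm9innnxox'.
Captured: group 1 = 'nnn', group 2 = 'x'.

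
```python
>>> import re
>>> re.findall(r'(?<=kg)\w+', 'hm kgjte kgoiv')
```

['jte', 'oiv']

Because the assertion is zero-width, the text it checks is not consumed and won't appear in the result.
With no groups in the pattern, `findall` gives back each whole match — 2 here.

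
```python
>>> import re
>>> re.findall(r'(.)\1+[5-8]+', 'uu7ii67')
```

After group 1 captures some text, `\1` only succeeds where that same text appears again.
`findall` collects group 1 from each match (2 total).

['u', 'i']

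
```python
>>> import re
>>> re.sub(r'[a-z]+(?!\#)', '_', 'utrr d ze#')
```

'_ _ _e#'

The negative lookahead/lookbehind blocks any match where the forbidden context is present.
Matches: at [0:4] → 'utrr'; at [5:6] → 'd'; at [7:8] → 'z'.
Every occurrence is swapped for '_'.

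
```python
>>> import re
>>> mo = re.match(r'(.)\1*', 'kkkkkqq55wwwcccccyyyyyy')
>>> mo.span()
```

(0, 5)

`re.match` won't scan ahead — the pattern has to work from the very first character.
The match spans [0:5] → 'kkkkk'.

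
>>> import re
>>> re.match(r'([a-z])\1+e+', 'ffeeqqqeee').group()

'ffee'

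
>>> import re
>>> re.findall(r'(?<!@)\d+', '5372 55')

`(?!…)`/`(?<!…)` only lets a position through if the neighbouring text does NOT match; no characters are consumed.
Scanning left to right: at [0:4] → '5372'; at [5:7] → '55'.
With no groups in the pattern, `findall` gives back each whole match — 2 here.

['5372', '55']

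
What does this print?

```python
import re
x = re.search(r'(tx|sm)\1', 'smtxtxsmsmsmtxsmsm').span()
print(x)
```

(2, 6)

A backreference is literal: `\1` must see the identical characters the first group matched.
`re.search` tries every starting position until one works.
The match spans [2:6] → 'txtx'.
Captured: group 1 = 'tx'.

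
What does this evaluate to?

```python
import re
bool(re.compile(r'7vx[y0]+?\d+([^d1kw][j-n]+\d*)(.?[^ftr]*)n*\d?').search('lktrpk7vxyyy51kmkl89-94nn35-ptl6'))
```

Here the pattern never matches, so the call returns None, and `bool(None)` is False.

False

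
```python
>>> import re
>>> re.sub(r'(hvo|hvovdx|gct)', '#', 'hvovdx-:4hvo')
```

Branches in `(...|...)` are attempted left-to-right; the first branch that allows the whole pattern to succeed is taken.
Matches: at [0:3] → 'hvo'; at [9:12] → 'hvo'.
`sub` substitutes '#' at each match site.

'#vdx-:4#'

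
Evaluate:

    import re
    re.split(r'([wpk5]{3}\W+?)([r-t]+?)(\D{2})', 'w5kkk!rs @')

This matches exactly 3 of one of [wpk5], then one or more of a non-word character (lazy) (captured); then one or more of a character in [r-t] (lazy) (captured); then exactly 2 of a non-digit (captured).
Matches to split on: at [2:9] → 'kkk!rs '.
Because the pattern has a capturing group, `split` also inserts each captured text between the pieces.

['w5', 'kkk!', 'r', 's ', '@']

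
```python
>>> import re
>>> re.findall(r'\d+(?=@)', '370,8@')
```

Because the assertion is zero-width, the text it checks is not consumed and won't appear in the result.
`findall` yields the raw match text (1 of them) because the pattern has no groups.

['8']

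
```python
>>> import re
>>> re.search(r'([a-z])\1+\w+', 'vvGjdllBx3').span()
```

`\1` has to match the exact text group 1 already captured.
The match spans [0:10] → 'vvGjdllBx3'.

(0, 10)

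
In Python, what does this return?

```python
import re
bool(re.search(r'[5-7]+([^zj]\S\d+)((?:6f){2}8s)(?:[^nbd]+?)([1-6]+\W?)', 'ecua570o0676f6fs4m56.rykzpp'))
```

This matches one or more of a character in [5-7]; then any character except [zj], then a non-whitespace character, then one or more of a digit (captured); then the literal '6f' repeated 2 times, then the literal '8s' (captured); then one or more of any character except [nbd] (lazy) (non-capturing group); then one or more of a character in [1-6], then optionally a non-word character (captured).
`re.search` tries every starting position until one works.
Here the pattern never matches, so the call returns None, and `bool(None)` is False.

False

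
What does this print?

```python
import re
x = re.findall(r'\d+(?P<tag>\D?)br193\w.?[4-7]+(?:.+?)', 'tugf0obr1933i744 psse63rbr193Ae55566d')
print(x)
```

['o', 'r']

The pattern matches one or more of a digit; then optionally a non-digit (captured as 'tag'); then the literal 'b', then the literal 'r1', then the literal '93'; then a word character, then optionally any character, then one or more of a character in [4-7]; then one or more of any character (lazy) (non-capturing group).
Matches: at [4:17] match '0obr1933i744 ', group 1 = 'o'; at [21:37] match '63rbr193Ae55566d', group 1 = 'r'.
With a single group, `findall` returns only what that group captured — 2 items.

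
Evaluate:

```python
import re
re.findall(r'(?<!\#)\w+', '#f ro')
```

['ro']

A negative assertion filters positions out without eating any characters.
No capturing groups, so `findall` returns the 1 full match string.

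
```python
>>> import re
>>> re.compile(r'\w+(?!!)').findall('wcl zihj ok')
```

['wcl', 'zihj', 'ok']

`(?!…)`/`(?<!…)` only lets a position through if the neighbouring text does NOT match; no characters are consumed.
Scanning left to right: at [0:3] → 'wcl'; at [4:8] → 'zihj'; at [9:11] → 'ok'.
With no groups in the pattern, `findall` gives back each whole match — 3 here.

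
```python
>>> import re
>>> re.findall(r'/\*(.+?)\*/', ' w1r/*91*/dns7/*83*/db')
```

With the lazy modifier that quantifier settles for the fewest repetitions that let the rest of the pattern succeed (the atoms after it are unaffected and can still be greedy).
With a single group, `findall` returns only what that group captured — 2 items.

['91', '83']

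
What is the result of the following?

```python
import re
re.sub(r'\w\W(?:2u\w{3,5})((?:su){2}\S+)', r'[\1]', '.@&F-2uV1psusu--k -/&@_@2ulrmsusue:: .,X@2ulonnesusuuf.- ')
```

Each match is replaced using the text its own group 1 captured.

'.@&[susu--k] -/&@[susue::] .,[susuuf.-] '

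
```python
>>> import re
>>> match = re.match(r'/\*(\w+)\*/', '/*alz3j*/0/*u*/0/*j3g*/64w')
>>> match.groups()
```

('alz3j',)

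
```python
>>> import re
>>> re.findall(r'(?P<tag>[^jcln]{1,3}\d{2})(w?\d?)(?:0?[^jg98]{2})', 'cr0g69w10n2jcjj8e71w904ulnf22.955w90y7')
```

Pattern: 1 to 3 of any character except [jcln], then exactly 2 of a digit (captured as 'tag'); then optionally the literal 'w', then optionally a digit (captured); then optionally a literal '0', then exactly 2 of any character except [jg98] (non-capturing group).
Walking the string: at [1:11] match 'r0g69w10n2', groups = ('r0g69', 'w1'); at [15:24] match '8e71w904u', groups = ('8e71', 'w9'); at [27:34] match '22.955w', groups = ('22.95', '').
`findall` packs the 2 group values into a tuple for every match.

[('r0g69', 'w1'), ('8e71', 'w9'), ('22.95', '')]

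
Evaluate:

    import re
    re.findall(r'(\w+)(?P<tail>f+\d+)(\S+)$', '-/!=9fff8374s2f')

[('9ff', 'f8374', 's2f')]

The pattern matches one or more of a word character (captured); then one or more of the literal 'f', then one or more of a digit (captured as 'tail'); then one or more of a non-whitespace character (captured); then anchored at the end.
3 groups means the one result is a tuple of 3 captured strings — 1 here.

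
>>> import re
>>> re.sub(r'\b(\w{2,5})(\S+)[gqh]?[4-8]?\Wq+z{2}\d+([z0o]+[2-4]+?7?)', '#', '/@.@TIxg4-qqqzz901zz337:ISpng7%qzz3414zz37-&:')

'/@.@#-&:'

Pattern: a word boundary (`\b`, zero-width); then 2 to 5 of a word character (captured); then one or more of a non-whitespace character (captured); then optionally one of [gqh], then optionally a character in [4-8], then a non-word character; then one or more of the literal 'q', then exactly 2 of the literal 'z', then one or more of a digit; then one or more of one of [z0o], then one or more of a character in [2-4] (lazy), then optionally the literal '7' (captured).
Matches: at [4:42] → 'TIxg4-qqqzz901zz337:ISpng7%qzz3414zz37'.
Each match is replaced by '#'.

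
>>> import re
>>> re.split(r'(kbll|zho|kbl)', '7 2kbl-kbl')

['7 2', 'kbl', '-', 'kbl', '']

Matches to split on: at [3:6] → 'kbl'; at [7:10] → 'kbl'.
`re.split` interleaves the captured-group text with the surrounding fragments.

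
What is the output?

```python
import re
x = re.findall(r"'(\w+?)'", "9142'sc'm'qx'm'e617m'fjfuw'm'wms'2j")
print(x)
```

Walking the string: at [4:8] match "'sc'", group 1 = 'sc'; at [9:13] match "'qx'", group 1 = 'qx'; at [14:21] match "'e617m'", group 1 = 'e617m'; at [26:29] match "'m'", group 1 = 'm'.
Because there's exactly one group, `findall` drops the full match and keeps group 1 from each hit.

['sc', 'qx', 'e617m', 'm']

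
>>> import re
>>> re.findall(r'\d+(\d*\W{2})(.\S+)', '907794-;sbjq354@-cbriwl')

[('-;', 'sbjq354@-cbriwl')]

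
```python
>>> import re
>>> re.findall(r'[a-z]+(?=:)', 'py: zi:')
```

Lookahead/lookbehind check context without consuming it, so the matched span excludes the asserted characters.
Scanning left to right: at [0:2] → 'py'; at [4:6] → 'zi'.
`findall` yields the raw match text (2 of them) because the pattern has no groups.

['py', 'zi']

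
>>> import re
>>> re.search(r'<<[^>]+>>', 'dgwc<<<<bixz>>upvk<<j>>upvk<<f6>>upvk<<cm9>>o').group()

'<<<<bixz>>'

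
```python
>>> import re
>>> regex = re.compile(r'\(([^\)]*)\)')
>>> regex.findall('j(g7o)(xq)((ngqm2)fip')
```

With a single group, `findall` returns only what that group captured — 3 items.

['g7o', 'xq', '(ngqm2']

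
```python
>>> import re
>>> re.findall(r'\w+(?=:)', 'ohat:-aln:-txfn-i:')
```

Because the assertion is zero-width, the text it checks is not consumed and won't appear in the result.
`findall` yields the raw match text (3 of them) because the pattern has no groups.

['ohat', 'aln', 'i']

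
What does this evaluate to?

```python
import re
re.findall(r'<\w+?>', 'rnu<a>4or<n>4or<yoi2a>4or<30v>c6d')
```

['<a>', '<n>', '<yoi2a>', '<30v>']

Walking the string: at [3:6] → '<a>'; at [9:12] → '<n>'; at [15:22] → '<yoi2a>'; at [25:30] → '<30v>'.
With no groups in the pattern, `findall` gives back each whole match — 4 here.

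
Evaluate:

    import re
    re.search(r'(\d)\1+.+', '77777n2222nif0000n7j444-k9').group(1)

The backreference `\1` re-matches whatever the first group consumed, character for character.
`re.search` tries every starting position until one works.
The match spans [0:26] → '77777n2222nif0000n7j444-k9'.
Captured: group 1 = '7'.

'7'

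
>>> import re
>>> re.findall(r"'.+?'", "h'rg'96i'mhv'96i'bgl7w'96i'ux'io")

Because the quantifier is non-greedy, it stops expanding at the earliest point where the rest of the pattern can succeed.
With no groups in the pattern, `findall` gives back each whole match — 4 here.

["'rg'", "'mhv'", "'bgl7w'", "'ux'"]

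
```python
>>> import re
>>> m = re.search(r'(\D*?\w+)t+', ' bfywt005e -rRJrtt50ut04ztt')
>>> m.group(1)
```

Pattern: zero or more of a non-digit (lazy), then one or more of a word character (captured); then one or more of a literal 't'.
`re.search` tries every starting position until one works.
The match spans [0:6] → ' bfywt'.
Captured: group 1 = ' bfyw'.

' bfyw'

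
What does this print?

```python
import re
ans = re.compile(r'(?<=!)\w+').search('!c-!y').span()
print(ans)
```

(1, 2)

The `(?=…)`/`(?<=…)` assertion just peeks at neighbouring text; it doesn't advance the match position.
The match spans [1:2] → 'c'.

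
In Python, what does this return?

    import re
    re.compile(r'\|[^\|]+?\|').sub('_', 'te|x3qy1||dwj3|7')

Matches: at [2:9] → '|x3qy1|'; at [9:15] → '|dwj3|'.
Each match is replaced by '_'.

'te__7'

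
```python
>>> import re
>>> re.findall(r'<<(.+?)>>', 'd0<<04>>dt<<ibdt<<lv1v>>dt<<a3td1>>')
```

['04', 'ibdt<<lv1v', 'a3td1']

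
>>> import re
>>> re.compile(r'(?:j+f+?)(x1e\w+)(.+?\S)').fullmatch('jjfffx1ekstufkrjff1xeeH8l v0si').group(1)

The pattern matches one or more of a literal 'j', then one or more of the literal 'f' (lazy) (non-capturing group); then the literal 'x1e', then one or more of a word character (captured); then one or more of any character (lazy), then a non-whitespace character (captured).
`re.fullmatch` is like wrapping the pattern in `^…$` (in single-line mode).
The match spans [0:30] → 'jjfffx1ekstufkrjff1xeeH8l v0si'.
Captured: group 1 = 'x1ekstufkrjff1xeeH8l', group 2 = ' v0si'.

'x1ekstufkrjff1xeeH8l'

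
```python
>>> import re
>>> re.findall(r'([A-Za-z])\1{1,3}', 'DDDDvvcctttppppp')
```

`\1` has to match the exact text group 1 already captured.
Scanning left to right: at [0:4] match 'DDDD', group 1 = 'D'; at [4:6] match 'vv', group 1 = 'v'; at [6:8] match 'cc', group 1 = 'c'; at [8:11] match 'ttt', group 1 = 't'; at [11:15] match 'pppp', group 1 = 'p'.
With a single group, `findall` returns only what that group captured — 5 items.

['D', 'v', 'c', 't', 'p']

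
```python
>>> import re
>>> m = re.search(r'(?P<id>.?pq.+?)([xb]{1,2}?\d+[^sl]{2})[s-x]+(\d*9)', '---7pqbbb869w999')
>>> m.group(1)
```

'7pqb'

The pattern matches optionally any character, then the literal 'pq', then one or more of any character (lazy) (captured as 'id'); then 1 to 2 of one of [xb] (lazy), then one or more of a digit, then exactly 2 of any character except [sl] (captured); then one or more of a character in [s-x]; then zero or more of a digit, then the literal '9' (captured).
A non-greedy quantifier consumes as few characters as it can — just enough that the remainder of the pattern still matches from where it stops; whatever follows it matches normally.
Unlike `match`, `search` isn't anchored — it looks for the pattern anywhere in the string.
The match spans [3:16] → '7pqbbb869w999'.
Captured: group 1 = '7pqb', group 2 = 'bb869', group 3 = '999'.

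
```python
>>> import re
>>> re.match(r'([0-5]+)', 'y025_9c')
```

The pattern matches one or more of a character in [0-5] (captured).
`match` is anchored at position 0; if the pattern doesn't fit there, it returns None.
Here the string doesn't start with a match, so the call returns None.

None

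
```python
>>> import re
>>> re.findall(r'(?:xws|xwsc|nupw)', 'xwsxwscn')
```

['xws', 'xws']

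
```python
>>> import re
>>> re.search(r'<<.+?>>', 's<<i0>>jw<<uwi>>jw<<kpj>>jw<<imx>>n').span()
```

(1, 7)

With the lazy modifier that quantifier settles for the fewest repetitions that let the rest of the pattern succeed (the atoms after it are unaffected and can still be greedy).
The match spans [1:7] → '<<i0>>'.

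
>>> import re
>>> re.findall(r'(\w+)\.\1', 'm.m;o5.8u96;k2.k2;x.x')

The backreference `\1` re-matches whatever the first group consumed, character for character.
Scanning left to right: at [0:3] match 'm.m', group 1 = 'm'; at [12:17] match 'k2.k2', group 1 = 'k2'; at [18:21] match 'x.x', group 1 = 'x'.
`findall` collects group 1 from each match (3 total).

['m', 'k2', 'x']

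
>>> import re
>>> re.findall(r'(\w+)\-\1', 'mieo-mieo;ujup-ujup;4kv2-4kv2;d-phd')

['mieo', 'ujup', '4kv2']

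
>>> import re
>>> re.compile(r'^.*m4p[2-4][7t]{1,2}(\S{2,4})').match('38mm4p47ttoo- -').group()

The pattern matches anchored at the start of the string; then zero or more of any character, then the literal 'm4p', then a character in [2-4]; then 1 to 2 of one of [7t]; then 2 to 4 of a non-whitespace character (captured).
`re.match` only tries the pattern at the start of the string.
The match spans [0:13] → '38mm4p47ttoo-'.
Captured: group 1 = 'too-'.

'38mm4p47ttoo-'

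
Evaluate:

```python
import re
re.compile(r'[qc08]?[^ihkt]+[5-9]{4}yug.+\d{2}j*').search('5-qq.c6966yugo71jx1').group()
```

'5-qq.c6966yugo71j'

Pattern: optionally one of [qc08], then one or more of any character except [ihkt], then exactly 4 of a character in [5-9]; then the literal 'yug', then one or more of any character; then exactly 2 of a digit, then zero or more of the literal 'j'.
`re.search` tries every starting position until one works.
The match spans [0:17] → '5-qq.c6966yugo71j'.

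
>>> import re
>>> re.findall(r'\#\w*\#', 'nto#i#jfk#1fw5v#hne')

['#i#', '#1fw5v#']

No capturing groups, so `findall` returns the 2 full match strings.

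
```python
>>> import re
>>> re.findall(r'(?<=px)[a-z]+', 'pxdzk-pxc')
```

['dzk', 'c']

The positive lookaround only admits positions where the adjacent text matches; those characters stay outside the span.
Matches: at [2:5] → 'dzk'; at [8:9] → 'c'.
With no groups in the pattern, `findall` gives back each whole match — 2 here.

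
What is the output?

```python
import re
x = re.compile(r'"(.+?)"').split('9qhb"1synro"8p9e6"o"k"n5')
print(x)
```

With the lazy modifier that quantifier settles for the fewest repetitions that let the rest of the pattern succeed (the atoms after it are unaffected and can still be greedy).
Matches to split on: at [4:12] → '"1synro"'; at [17:20] → '"o"'.
Because the pattern has a capturing group, `split` also inserts each captured text between the pieces.

['9qhb', '1synro', '8p9e6', 'o', 'k"n5']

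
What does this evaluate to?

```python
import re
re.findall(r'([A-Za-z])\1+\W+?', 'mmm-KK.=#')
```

['m', 'K']

`\1` is not a pattern — it's the concrete string captured by group 1, re-applied verbatim.
Scanning left to right: at [0:4] match 'mmm-', group 1 = 'm'; at [4:7] match 'KK.', group 1 = 'K'.
Because there's exactly one group, `findall` drops the full match and keeps group 1 from each hit.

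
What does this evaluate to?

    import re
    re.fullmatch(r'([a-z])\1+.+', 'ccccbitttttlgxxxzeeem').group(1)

'c'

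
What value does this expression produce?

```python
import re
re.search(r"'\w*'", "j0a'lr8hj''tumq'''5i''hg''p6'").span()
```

(3, 10)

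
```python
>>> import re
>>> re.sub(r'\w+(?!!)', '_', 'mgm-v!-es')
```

The negative lookaround is zero-width — it rules out positions where the adjacent text would match, without consuming anything.
Every occurrence is swapped for '_'.

'_-v!-_'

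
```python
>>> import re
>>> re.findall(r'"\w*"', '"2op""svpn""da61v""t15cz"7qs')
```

['"2op"', '"svpn"', '"da61v"', '"t15cz"']

Since nothing is captured, `findall` lists the 4 matched substrings directly.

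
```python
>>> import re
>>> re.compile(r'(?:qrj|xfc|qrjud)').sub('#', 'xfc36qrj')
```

'#36#'

`sub` substitutes '#' at each match site.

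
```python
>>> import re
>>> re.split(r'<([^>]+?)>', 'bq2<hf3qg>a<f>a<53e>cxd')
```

['bq2', 'hf3qg', 'a', 'f', 'a', '53e', 'cxd']

Matches to split on: at [3:10] → '<hf3qg>'; at [11:14] → '<f>'; at [15:20] → '<53e>'.
Because the pattern has a capturing group, `split` also inserts each captured text between the pieces.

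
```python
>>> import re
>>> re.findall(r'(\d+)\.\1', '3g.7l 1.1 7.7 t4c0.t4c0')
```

The backreference `\1` re-matches whatever the first group consumed, character for character.
One capturing group, so `findall` returns just the captured substring from each match — 2 in all.

['1', '7']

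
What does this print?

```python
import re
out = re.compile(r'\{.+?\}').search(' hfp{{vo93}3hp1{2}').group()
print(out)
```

Because the quantifier is non-greedy, it stops expanding at the earliest point where the rest of the pattern can succeed.
`search` walks the string left to right and returns the first match it finds.
The match spans [4:11] → '{{vo93}'.

{{vo93}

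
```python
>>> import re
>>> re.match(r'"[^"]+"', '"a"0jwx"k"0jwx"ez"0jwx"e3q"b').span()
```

(0, 3)

`re.match` only tries the pattern at the start of the string.
The match spans [0:3] → '"a"'.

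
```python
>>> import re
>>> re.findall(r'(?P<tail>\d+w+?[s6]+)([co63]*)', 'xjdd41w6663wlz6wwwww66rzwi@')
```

[('41w666', '3'), ('6wwwww66', '')]

The pattern matches one or more of a digit, then one or more of the literal 'w' (lazy), then one or more of one of [s6] (captured as 'tail'); then zero or more of one of [co63] (captured).
Walking the string: at [4:11] match '41w6663', groups = ('41w666', '3'); at [14:22] match '6wwwww66', groups = ('6wwwww66', '').
`findall` packs the 2 group values into a tuple for every match.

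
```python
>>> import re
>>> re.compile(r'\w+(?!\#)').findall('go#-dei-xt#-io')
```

['g', 'dei', 'x', 'io']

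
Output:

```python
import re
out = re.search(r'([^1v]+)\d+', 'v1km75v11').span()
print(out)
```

The match spans [2:6] → 'km75'.

(2, 6)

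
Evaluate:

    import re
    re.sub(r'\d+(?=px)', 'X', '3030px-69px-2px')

'Xpx-Xpx-Xpx'

The positive lookaround only admits positions where the adjacent text matches; those characters stay outside the span.
Each match is replaced by 'X'.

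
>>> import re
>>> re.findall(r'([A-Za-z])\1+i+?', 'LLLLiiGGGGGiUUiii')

['L', 'G', 'U']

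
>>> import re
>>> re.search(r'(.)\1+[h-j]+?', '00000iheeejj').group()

A backreference is literal: `\1` must see the identical characters the first group matched.
`search` walks the string left to right and returns the first match it finds.
The match spans [0:6] → '00000i'.
Captured: group 1 = '0'.

'00000i'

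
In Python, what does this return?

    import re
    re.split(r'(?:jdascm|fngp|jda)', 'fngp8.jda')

['', '8.', '']

`split` removes every match and returns the 3 fragments in between.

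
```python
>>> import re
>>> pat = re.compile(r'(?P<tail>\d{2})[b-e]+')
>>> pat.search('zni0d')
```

None

This matches exactly 2 of a digit (captured as 'tail'); then one or more of a character in [b-e].
`re.search` tries every starting position until one works.
Here nothing in the string fits, so the call returns None.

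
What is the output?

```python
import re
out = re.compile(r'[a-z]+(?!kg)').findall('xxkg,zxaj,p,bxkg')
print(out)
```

['xxkg', 'zxaj', 'p', 'bxkg']

Because the assertion is negative and zero-width, positions next to the forbidden text are skipped.
With no groups in the pattern, `findall` gives back each whole match — 4 here.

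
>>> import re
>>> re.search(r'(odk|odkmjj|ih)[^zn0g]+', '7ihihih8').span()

(1, 8)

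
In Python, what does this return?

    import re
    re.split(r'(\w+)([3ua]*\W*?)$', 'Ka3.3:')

['Ka3.', '3', ':', '']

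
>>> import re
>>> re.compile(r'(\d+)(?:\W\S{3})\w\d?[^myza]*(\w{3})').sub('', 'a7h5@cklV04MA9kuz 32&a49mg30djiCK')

`sub` substitutes '' at each match site.

'a7h '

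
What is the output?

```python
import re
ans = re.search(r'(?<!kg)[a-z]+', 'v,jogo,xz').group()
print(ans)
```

v

`(?!…)`/`(?<!…)` only lets a position through if the neighbouring text does NOT match; no characters are consumed.
`re.search` tries every starting position until one works.
The match spans [0:1] → 'v'.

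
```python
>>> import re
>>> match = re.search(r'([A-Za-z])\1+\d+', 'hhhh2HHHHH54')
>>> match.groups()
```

The backreference `\1` re-matches whatever the first group consumed, character for character.
Unlike `match`, `search` isn't anchored — it looks for the pattern anywhere in the string.
The match spans [0:5] → 'hhhh2'.
Captured: group 1 = 'h'.

('h',)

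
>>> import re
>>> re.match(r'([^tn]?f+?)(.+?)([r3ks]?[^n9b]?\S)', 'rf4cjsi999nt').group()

'rf4cj'

The pattern matches optionally any character except [tn], then one or more of the literal 'f' (lazy) (captured); then one or more of any character (lazy) (captured); then optionally one of [r3ks], then optionally any character except [n9b], then a non-whitespace character (captured).
The `?` after the quantifier makes it lazy — it takes as little as possible before letting the rest of the pattern try.
`re.match` won't scan ahead — the pattern has to work from the very first character.
The match spans [0:5] → 'rf4cj'.
Captured: group 1 = 'rf', group 2 = '4', group 3 = 'cj'.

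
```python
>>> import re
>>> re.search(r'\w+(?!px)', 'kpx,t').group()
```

'kpx'

Because the assertion is negative and zero-width, positions next to the forbidden text are skipped.
The match spans [0:3] → 'kpx'.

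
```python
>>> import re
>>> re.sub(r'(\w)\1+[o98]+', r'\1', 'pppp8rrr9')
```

`\1` is not a pattern — it's the concrete string captured by group 1, re-applied verbatim.
The replacement refers to a captured group, so each match is rewritten using its own captured text.

'pr'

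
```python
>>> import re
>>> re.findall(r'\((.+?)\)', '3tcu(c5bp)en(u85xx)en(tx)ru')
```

['c5bp', 'u85xx', 'tx']

Scanning left to right: at [4:10] match '(c5bp)', group 1 = 'c5bp'; at [12:19] match '(u85xx)', group 1 = 'u85xx'; at [21:25] match '(tx)', group 1 = 'tx'.
`findall` collects group 1 from each match (3 total).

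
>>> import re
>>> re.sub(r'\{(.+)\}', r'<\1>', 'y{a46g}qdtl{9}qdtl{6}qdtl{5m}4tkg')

Matches: at [1:29] → '{a46g}qdtl{9}qdtl{6}qdtl{5m}'.
`\1` in the replacement pulls in group 1's text for each match.

'y<a46g}qdtl{9}qdtl{6}qdtl{5m>4tkg'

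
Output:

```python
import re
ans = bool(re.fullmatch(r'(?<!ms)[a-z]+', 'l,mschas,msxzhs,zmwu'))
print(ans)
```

For `fullmatch`, every character of the input must be accounted for by the pattern.
Here the string isn't matched end-to-end, so the call returns None, and `bool(None)` is False.

False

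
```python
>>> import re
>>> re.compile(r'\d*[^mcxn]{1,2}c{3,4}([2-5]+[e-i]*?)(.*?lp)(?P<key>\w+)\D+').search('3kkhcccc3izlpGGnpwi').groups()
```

('3', 'izlp', 'GGnpw')

This matches zero or more of a digit, then 1 to 2 of any character except [mcxn], then 3 to 4 of the literal 'c'; then one or more of a character in [2-5], then zero or more of a character in [e-i] (lazy) (captured); then zero or more of any character (lazy), then the literal 'lp' (captured); then one or more of a word character (captured as 'key'); then one or more of a non-digit.
Because the quantifier is non-greedy, it stops expanding at the earliest point where the rest of the pattern can succeed.
`re.search` tries every starting position until one works.
The match spans [2:19] → 'khcccc3izlpGGnpwi'.
Captured: group 1 = '3', group 2 = 'izlp', group 3 = 'GGnpw'.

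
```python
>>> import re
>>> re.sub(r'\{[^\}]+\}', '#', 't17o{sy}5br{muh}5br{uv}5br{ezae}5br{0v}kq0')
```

Every occurrence is swapped for '#'.

't17o#5br#5br#5br#5br#kq0'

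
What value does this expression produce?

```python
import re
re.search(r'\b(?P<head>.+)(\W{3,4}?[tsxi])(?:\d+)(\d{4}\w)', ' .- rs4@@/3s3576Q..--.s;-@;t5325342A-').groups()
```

('rs4@@/3s3576Q..--.s;', '-@;t', '5342A')

The pattern matches a word boundary (`\b`, zero-width); then one or more of any character (captured as 'head'); then 3 to 4 of a non-word character (lazy), then one of [tsxi] (captured); then one or more of a digit (non-capturing group); then exactly 4 of a digit, then a word character (captured).
`search` walks the string left to right and returns the first match it finds.
The match spans [4:36] → 'rs4@@/3s3576Q..--.s;-@;t5325342A'.
Captured: group 1 = 'rs4@@/3s3576Q..--.s;', group 2 = '-@;t', group 3 = '5342A'.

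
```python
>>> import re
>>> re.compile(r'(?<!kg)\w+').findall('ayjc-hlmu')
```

A negative assertion filters positions out without eating any characters.
Scanning left to right: at [0:4] → 'ayjc'; at [5:9] → 'hlmu'.
`findall` yields the raw match text (2 of them) because the pattern has no groups.

['ayjc', 'hlmu']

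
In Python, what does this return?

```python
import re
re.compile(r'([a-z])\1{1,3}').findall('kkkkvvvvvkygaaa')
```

['k', 'v', 'a']

A backreference is literal: `\1` must see the identical characters the first group matched.
Walking the string: at [0:4] match 'kkkk', group 1 = 'k'; at [4:8] match 'vvvv', group 1 = 'v'; at [12:15] match 'aaa', group 1 = 'a'.
With a single group, `findall` returns only what that group captured — 3 items.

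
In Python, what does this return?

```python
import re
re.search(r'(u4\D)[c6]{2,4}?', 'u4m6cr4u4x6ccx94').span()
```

(0, 5)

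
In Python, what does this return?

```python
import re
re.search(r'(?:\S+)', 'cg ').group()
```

'cg'

The pattern matches one or more of a non-whitespace character (non-capturing group).
`re.search` tries every starting position until one works.
The match spans [0:2] → 'cg'.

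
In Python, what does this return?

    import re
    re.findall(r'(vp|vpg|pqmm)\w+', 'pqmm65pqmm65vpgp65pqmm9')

With a single group, `findall` returns only what that group captured — 1 item.

['pqmm']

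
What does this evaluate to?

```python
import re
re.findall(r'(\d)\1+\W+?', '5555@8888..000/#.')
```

['5', '8', '0']

After group 1 captures some text, `\1` only succeeds where that same text appears again.
Walking the string: at [0:5] match '5555@', group 1 = '5'; at [5:10] match '8888.', group 1 = '8'; at [11:15] match '000/', group 1 = '0'.
Because there's exactly one group, `findall` drops the full match and keeps group 1 from each hit.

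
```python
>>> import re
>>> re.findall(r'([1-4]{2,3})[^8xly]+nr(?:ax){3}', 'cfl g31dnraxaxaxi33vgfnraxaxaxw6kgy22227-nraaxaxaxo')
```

['31', '33']

The pattern matches 2 to 3 of a character in [1-4] (captured); then one or more of any character except [8xly]; then the literal 'nr', then the literal 'ax' repeated 3 times.
Walking the string: at [5:16] match '31dnraxaxax', group 1 = '31'; at [17:30] match '33vgfnraxaxax', group 1 = '33'.
Because there's exactly one group, `findall` drops the full match and keeps group 1 from each hit.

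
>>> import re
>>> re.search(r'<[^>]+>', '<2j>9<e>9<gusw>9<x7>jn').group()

`re.search` tries every starting position until one works.
The match spans [0:4] → '<2j>'.

'<2j>'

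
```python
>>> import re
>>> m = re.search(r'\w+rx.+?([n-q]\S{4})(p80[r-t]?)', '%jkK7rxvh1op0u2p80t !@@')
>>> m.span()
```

(1, 19)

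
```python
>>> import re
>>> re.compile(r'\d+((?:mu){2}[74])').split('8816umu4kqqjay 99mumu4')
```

['8816umu4kqqjay ', 'mumu4', '']

The pattern matches one or more of a digit; then the literal 'mu' repeated 2 times, then one of [74] (captured).
With a capturing group present, the delimiter's captured portion is kept in the result list.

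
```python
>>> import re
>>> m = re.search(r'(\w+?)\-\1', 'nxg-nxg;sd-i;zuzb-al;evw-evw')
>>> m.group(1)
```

'nxg'

The backreference `\1` re-matches whatever the first group consumed, character for character.
Unlike `match`, `search` isn't anchored — it looks for the pattern anywhere in the string.
The match spans [0:7] → 'nxg-nxg'.
Captured: group 1 = 'nxg'.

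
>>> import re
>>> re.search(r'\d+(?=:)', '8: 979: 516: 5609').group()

'8'

Because the assertion is zero-width, the text it checks is not consumed and won't appear in the result.
`search` walks the string left to right and returns the first match it finds.
The match spans [0:1] → '8'.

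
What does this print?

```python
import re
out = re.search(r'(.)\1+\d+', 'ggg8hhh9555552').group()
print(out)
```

A backreference is literal: `\1` must see the identical characters the first group matched.
The match spans [0:4] → 'ggg8'.

ggg8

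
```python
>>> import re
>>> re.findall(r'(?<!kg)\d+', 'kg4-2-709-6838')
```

`(?!…)`/`(?<!…)` only lets a position through if the neighbouring text does NOT match; no characters are consumed.
No capturing groups, so `findall` returns the 3 full match strings.

['2', '709', '6838']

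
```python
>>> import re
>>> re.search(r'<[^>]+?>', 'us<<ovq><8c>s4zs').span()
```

(2, 8)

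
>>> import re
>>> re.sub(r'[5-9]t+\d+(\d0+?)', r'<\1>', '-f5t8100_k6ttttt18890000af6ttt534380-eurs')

'-f<00>_k<00>af<80>-eurs'

Pattern: a character in [5-9], then one or more of the literal 't', then one or more of a digit; then a digit, then one or more of the literal '0' (lazy) (captured).
Matches: at [2:8] → '5t8100'; at [10:24] → '6ttttt18890000'; at [26:36] → '6ttt534380'.
Each match is replaced using the text its own group 1 captured.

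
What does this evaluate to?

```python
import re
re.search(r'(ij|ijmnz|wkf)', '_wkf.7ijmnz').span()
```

(1, 4)

The match spans [1:4] → 'wkf'.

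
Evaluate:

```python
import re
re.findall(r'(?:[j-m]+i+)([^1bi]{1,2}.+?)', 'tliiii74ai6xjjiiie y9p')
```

['74a', 'e y']

Pattern: one or more of a character in [j-m], then one or more of the literal 'i' (non-capturing group); then 1 to 2 of any character except [1bi], then one or more of any character (lazy) (captured).
A non-greedy quantifier consumes as few characters as it can — just enough that the remainder of the pattern still matches from where it stops; whatever follows it matches normally.
Walking the string: at [1:9] match 'liiii74a', group 1 = '74a'; at [12:20] match 'jjiiie y', group 1 = 'e y'.
One capturing group, so `findall` returns just the captured substring from each match — 2 in all.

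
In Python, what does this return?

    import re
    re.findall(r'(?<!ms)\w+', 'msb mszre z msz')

['msb', 'mszre', 'z', 'msz']

A negative assertion filters positions out without eating any characters.
Matches: at [0:3] → 'msb'; at [4:9] → 'mszre'; at [10:11] → 'z'; at [12:15] → 'msz'.
With no groups in the pattern, `findall` gives back each whole match — 4 here.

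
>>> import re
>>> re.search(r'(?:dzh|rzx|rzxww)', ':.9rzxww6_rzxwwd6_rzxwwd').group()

Alternation tries branches left to right and keeps the first one that lets the overall match succeed at that position.
The match spans [3:6] → 'rzx'.

'rzx'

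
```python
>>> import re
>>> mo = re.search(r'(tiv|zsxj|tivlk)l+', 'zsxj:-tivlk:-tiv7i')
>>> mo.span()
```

(6, 10)

The match spans [6:10] → 'tivl'.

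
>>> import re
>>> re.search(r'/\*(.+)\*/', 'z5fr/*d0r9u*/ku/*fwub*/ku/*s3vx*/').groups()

('d0r9u*/ku/*fwub*/ku/*s3vx',)

`search` walks the string left to right and returns the first match it finds.
The match spans [4:33] → '/*d0r9u*/ku/*fwub*/ku/*s3vx*/'.
Captured: group 1 = 'd0r9u*/ku/*fwub*/ku/*s3vx'.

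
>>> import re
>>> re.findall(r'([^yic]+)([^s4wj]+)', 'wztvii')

[('wztv', 'ii')]

The pattern matches one or more of any character except [yic] (captured); then one or more of any character except [s4wj] (captured).
Scanning left to right: at [0:6] match 'wztvii', groups = ('wztv', 'ii').
2 groups means the one result is a tuple of 2 captured strings — 1 here.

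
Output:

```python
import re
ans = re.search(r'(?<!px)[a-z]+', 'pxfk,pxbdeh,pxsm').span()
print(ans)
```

(0, 4)

The negative lookahead/lookbehind blocks any match where the forbidden context is present.
`search` walks the string left to right and returns the first match it finds.
The match spans [0:4] → 'pxfk'.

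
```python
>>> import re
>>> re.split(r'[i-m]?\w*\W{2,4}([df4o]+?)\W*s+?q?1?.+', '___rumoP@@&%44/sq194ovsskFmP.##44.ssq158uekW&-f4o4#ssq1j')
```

This matches optionally a character in [i-m], then zero or more of a word character, then 2 to 4 of a non-word character; then one or more of one of [df4o] (lazy) (captured); then zero or more of a non-word character, then one or more of the literal 's' (lazy), then optionally the literal 'q'; then optionally the literal '1', then one or more of any character.
Matches to split on: at [0:56] → '___rumoP@@&%44/sq194ovsskFmP.##44.ssq158uekW&-f4o4#ssq1j'.
With a capturing group present, the delimiter's captured portion is kept in the result list.

['', '44', '']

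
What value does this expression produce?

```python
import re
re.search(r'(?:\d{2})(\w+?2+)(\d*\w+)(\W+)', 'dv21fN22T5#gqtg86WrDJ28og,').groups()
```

('fN22', 'T5', '#')

This matches exactly 2 of a digit (non-capturing group); then one or more of a word character (lazy), then one or more of the literal '2' (captured); then zero or more of a digit, then one or more of a word character (captured); then one or more of a non-word character (captured).
`re.search` tries every starting position until one works.
The match spans [2:11] → '21fN22T5#'.
Captured: group 1 = 'fN22', group 2 = 'T5', group 3 = '#'.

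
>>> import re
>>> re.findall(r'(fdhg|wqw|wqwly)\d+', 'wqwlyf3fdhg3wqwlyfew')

['fdhg']

One capturing group, so `findall` returns just the captured substring from the one match — 1 in all.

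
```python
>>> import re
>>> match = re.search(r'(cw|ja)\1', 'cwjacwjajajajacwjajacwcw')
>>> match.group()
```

'jaja'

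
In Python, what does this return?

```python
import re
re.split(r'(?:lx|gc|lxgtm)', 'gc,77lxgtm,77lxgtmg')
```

['', ',77', 'gtm,77', 'gtmg']

Alternation isn't longest-match — the leftmost alternative that fits at this position is chosen.
Matches to split on: at [0:2] → 'gc'; at [5:7] → 'lx'; at [13:15] → 'lx'.
`split` removes every match and returns the 4 fragments in between.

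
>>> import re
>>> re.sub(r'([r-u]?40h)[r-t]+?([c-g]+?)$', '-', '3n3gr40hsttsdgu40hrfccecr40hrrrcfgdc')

The pattern matches optionally a character in [r-u], then the literal '40h' (captured); then one or more of a character in [r-t] (lazy); then one or more of a character in [c-g] (lazy) (captured); then anchored at the end.
Matches: at [24:36] → 'r40hrrrcfgdc'.
Every occurrence is swapped for '-'.

'3n3gr40hsttsdgu40hrfccec-'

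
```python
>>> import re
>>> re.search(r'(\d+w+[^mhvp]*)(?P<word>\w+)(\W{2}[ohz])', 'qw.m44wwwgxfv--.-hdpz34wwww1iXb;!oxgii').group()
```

'34wwww1iXb;!o'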